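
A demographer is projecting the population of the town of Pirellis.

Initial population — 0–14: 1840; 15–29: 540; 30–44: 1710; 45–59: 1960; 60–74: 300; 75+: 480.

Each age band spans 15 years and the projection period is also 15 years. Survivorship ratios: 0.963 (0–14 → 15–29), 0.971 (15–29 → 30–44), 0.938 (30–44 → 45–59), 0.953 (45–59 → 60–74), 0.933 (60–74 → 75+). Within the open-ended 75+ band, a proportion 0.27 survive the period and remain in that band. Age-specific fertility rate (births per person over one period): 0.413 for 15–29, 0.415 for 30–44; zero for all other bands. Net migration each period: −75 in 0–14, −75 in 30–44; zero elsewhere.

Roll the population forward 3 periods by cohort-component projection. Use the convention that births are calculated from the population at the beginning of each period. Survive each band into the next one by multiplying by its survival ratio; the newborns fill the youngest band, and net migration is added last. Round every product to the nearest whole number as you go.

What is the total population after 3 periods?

Numbering the groups 1..6 from youngest to oldest:
[period 1]
Births: 540 × 0.413 = 223, 1710 × 0.415 = 710 ⇒ total 933
Group 2: 1840 × 0.963 = 1772
Group 3: 540 × 0.971 = 524
Group 4: 1710 × 0.938 = 1604
Group 5: 1960 × 0.953 = 1868
Group 6: 300 × 0.933 + 480 × 0.27 = 280 + 130 = 410
Net migration: Group 1 − 75 → 858; Group 3 − 75 → 449
Population now: 0–14=858, 15–29=1772, 30–44=449, 45–59=1604, 60–74=1868, 75+=410
[period 2]
Births: 1772 × 0.413 = 732, 449 × 0.415 = 186 ⇒ total 918
Group 2: 858 × 0.963 = 826
Group 3: 1772 × 0.971 = 1721
Group 4: 449 × 0.938 = 421
Group 5: 1604 × 0.953 = 1529
Group 6: 1868 × 0.933 + 410 × 0.27 = 1743 + 111 = 1854
Net migration: Group 1 − 75 → 843; Group 3 − 75 → 1646
Population now: 0–14=843, 15–29=826, 30–44=1646, 45–59=421, 60–74=1529, 75+=1854
[period 3]
Births: 826 × 0.413 = 341, 1646 × 0.415 = 683 ⇒ total 1024
Group 2: 843 × 0.963 = 812
Group 3: 826 × 0.971 = 802
Group 4: 1646 × 0.938 = 1544
Group 5: 421 × 0.953 = 401
Group 6: 1529 × 0.933 + 1854 × 0.27 = 1427 + 501 = 1928
Net migration: Group 1 − 75 → 949; Group 3 − 75 → 727
Population now: 0–14=949, 15–29=812, 30–44=727, 45–59=1544, 60–74=401, 75+=1928
Total after period 3: 949 + 812 + 727 + 1544 + 401 + 1928 = 6361

6361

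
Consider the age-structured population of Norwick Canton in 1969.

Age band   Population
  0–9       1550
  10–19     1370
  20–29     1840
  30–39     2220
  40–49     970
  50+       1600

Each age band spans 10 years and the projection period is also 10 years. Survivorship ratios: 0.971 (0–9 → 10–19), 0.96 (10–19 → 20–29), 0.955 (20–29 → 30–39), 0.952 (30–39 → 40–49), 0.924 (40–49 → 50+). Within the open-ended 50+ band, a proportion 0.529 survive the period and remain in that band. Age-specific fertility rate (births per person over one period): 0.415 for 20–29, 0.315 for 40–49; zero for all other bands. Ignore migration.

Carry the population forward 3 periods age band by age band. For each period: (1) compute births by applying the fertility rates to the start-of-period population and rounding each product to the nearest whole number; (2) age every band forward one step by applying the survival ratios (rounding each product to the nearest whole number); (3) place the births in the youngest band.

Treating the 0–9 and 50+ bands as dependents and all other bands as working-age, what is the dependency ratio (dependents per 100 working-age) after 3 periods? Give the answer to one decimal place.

— Period 1 —
Births: 1840 × 0.415 = 764  |  970 × 0.315 = 306 ⇒ total 1070
10–19: 1550 × 0.971 = 1505
20–29: 1370 × 0.96 = 1315
30–39: 1840 × 0.955 = 1757
40–49: 2220 × 0.952 = 2113
50+: 970 × 0.924 + 1600 × 0.529 = 896 + 846 = 1742
Population now: 0–9=1070, 10–19=1505, 20–29=1315, 30–39=1757, 40–49=2113, 50+=1742
— Period 2 —
Births: 1315 × 0.415 = 546  |  2113 × 0.315 = 666 ⇒ total 1212
10–19: 1070 × 0.971 = 1039
20–29: 1505 × 0.96 = 1445
30–39: 1315 × 0.955 = 1256
40–49: 1757 × 0.952 = 1673
50+: 2113 × 0.924 + 1742 × 0.529 = 1952 + 922 = 2874
Population now: 0–9=1212, 10–19=1039, 20–29=1445, 30–39=1256, 40–49=1673, 50+=2874
— Period 3 —
Births: 1445 × 0.415 = 600  |  1673 × 0.315 = 527 ⇒ total 1127
10–19: 1212 × 0.971 = 1177
20–29: 1039 × 0.96 = 997
30–39: 1445 × 0.955 = 1380
40–49: 1256 × 0.952 = 1196
50+: 1673 × 0.924 + 2874 × 0.529 = 1546 + 1520 = 3066
Population now: 0–9=1127, 10–19=1177, 20–29=997, 30–39=1380, 40–49=1196, 50+=3066
Dependents (band 0–9 + band 50+) = 1127 + 3066 = 4193; working-age = 4750; ratio = 4193/4750 × 100 = 88.3

88.3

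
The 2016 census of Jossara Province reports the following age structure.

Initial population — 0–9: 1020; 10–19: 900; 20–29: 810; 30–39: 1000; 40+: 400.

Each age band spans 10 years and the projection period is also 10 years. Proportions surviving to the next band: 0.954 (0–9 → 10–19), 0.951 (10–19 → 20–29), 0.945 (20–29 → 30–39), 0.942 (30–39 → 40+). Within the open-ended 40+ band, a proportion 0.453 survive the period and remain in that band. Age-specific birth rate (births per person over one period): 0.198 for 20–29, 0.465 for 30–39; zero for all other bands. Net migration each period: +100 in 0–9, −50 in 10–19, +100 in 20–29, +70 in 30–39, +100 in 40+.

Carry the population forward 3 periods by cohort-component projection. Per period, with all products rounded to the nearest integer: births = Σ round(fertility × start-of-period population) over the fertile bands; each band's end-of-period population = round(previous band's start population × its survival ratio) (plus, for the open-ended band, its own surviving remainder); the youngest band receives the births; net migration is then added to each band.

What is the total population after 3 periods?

4717

Numbering the groups 1..5 from youngest to oldest:
— Period 1 —
Births: 810 × 0.198 = 160  |  1000 × 0.465 = 465 → total 625
Group 2: 1020 × 0.954 = 973
Group 3: 900 × 0.951 = 856
Group 4: 810 × 0.945 = 765
Group 5: 1000 × 0.942 + 400 × 0.453 = 942 + 181 = 1123
Net migration: Group 1 + 100 → 725; Group 2 − 50 → 923; Group 3 + 100 → 956; Group 4 + 70 → 835; Group 5 + 100 → 1223
→ [725, 923, 956, 835, 1223]
— Period 2 —
Births: 956 × 0.198 = 189  |  835 × 0.465 = 388 → total 577
Group 2: 725 × 0.954 = 692
Group 3: 923 × 0.951 = 878
Group 4: 956 × 0.945 = 903
Group 5: 835 × 0.942 + 1223 × 0.453 = 787 + 554 = 1341
Net migration: Group 1 + 100 → 677; Group 2 − 50 → 642; Group 3 + 100 → 978; Group 4 + 70 → 973; Group 5 + 100 → 1441
→ [677, 642, 978, 973, 1441]
— Period 3 —
Births: 978 × 0.198 = 194  |  973 × 0.465 = 452 → total 646
Group 2: 677 × 0.954 = 646
Group 3: 642 × 0.951 = 611
Group 4: 978 × 0.945 = 924
Group 5: 973 × 0.942 + 1441 × 0.453 = 917 + 653 = 1570
Net migration: Group 1 + 100 → 746; Group 2 − 50 → 596; Group 3 + 100 → 711; Group 4 + 70 → 994; Group 5 + 100 → 1670
→ [746, 596, 711, 994, 1670]
Total after period 3: 746 + 596 + 711 + 994 + 1670 = 4717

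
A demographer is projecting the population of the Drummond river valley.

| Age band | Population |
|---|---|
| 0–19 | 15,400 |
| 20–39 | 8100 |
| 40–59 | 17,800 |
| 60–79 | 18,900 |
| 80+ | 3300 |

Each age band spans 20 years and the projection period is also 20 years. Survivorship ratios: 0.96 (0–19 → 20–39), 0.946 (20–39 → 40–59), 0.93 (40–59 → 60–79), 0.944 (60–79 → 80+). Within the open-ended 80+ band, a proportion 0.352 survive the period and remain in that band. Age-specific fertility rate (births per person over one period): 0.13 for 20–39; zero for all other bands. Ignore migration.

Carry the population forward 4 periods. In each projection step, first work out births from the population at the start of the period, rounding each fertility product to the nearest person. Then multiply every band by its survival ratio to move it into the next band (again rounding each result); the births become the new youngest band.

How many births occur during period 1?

Numbering the bands 1..5 from youngest to oldest:
Period 1:
Births: 8100 × 0.13 = 1053
Band 2: 15400 × 0.96 = 14784
Band 3: 8100 × 0.946 = 7663
Band 4: 17800 × 0.93 = 16554
Band 5: 18900 × 0.944 + 3300 × 0.352 = 17842 + 1162 = 19004
Population now: 0–19=1053, 20–39=14784, 40–59=7663, 60–79=16554, 80+=19004

1053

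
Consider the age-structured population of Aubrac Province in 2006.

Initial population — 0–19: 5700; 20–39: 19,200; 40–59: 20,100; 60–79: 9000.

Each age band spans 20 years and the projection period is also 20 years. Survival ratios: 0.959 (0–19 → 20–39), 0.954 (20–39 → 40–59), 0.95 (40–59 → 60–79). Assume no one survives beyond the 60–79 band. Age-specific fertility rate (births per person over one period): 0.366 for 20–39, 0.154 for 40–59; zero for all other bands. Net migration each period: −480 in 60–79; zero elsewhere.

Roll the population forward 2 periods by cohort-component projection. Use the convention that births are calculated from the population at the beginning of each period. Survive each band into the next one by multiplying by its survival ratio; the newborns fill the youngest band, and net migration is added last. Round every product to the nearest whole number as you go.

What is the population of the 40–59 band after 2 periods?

5215

Let band 1 be 0–19 through band 4 = 60–79.
Period 1.
Births: 19200 * 0.366 = 7027 ; 20100 * 0.154 = 3095 → total 10122
Band 2: 5700 * 0.959 = 5466
Band 3: 19200 * 0.954 = 18317
Band 4: 20100 * 0.95 = 19095
Net migration: Band 4 − 480 → 18615
→ [10122, 5466, 18317, 18615]
Period 2.
Births: 5466 * 0.366 = 2001 ; 18317 * 0.154 = 2821 → total 4822
Band 2: 10122 * 0.959 = 9707
Band 3: 5466 * 0.954 = 5215
Band 4: 18317 * 0.95 = 17401
Net migration: Band 4 − 480 → 16921
→ [4822, 9707, 5215, 16921]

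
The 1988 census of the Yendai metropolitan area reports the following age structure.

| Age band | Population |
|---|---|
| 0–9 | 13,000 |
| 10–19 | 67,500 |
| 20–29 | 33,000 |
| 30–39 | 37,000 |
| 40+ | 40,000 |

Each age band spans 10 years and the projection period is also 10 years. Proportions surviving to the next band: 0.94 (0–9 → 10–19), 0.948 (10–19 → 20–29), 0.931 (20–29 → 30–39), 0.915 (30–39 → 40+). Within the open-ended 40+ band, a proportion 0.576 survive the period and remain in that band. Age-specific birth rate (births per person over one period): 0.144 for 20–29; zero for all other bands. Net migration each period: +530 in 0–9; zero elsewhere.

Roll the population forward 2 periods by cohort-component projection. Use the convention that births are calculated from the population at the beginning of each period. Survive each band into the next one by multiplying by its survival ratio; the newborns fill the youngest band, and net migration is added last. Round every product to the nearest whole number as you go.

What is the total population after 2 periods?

— Period 1 —
Births: 33000 × 0.144 = 4752
10–19: 13000 × 0.94 = 12220
20–29: 67500 × 0.948 = 63990
30–39: 33000 × 0.931 = 30723
40+: 37000 × 0.915 + 40000 × 0.576 = 33855 + 23040 = 56895
Net migration: 0–9 + 530 → 5282
→ [5282, 12220, 63990, 30723, 56895]
— Period 2 —
Births: 63990 × 0.144 = 9215
10–19: 5282 × 0.94 = 4965
20–29: 12220 × 0.948 = 11585
30–39: 63990 × 0.931 = 59575
40+: 30723 × 0.915 + 56895 × 0.576 = 28112 + 32772 = 60884
Net migration: 0–9 + 530 → 9745
→ [9745, 4965, 11585, 59575, 60884]
Total after period 2: 9745 + 4965 + 11585 + 59575 + 60884 = 146754

146754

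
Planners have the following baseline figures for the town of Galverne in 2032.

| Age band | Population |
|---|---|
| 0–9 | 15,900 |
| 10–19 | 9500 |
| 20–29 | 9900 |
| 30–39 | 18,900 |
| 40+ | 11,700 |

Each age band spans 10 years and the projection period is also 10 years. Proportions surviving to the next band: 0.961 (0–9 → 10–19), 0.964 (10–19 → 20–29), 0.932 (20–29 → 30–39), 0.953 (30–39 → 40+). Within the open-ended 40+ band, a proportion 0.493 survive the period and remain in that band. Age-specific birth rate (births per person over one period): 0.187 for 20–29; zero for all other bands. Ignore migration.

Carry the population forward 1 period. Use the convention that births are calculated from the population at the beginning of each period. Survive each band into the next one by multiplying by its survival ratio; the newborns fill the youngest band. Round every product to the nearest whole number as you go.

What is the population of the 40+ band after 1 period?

23780

[period 1]
Births: 9900 × 0.187 = 1851
10–19: 15900 × 0.961 = 15280
20–29: 9500 × 0.964 = 9158
30–39: 9900 × 0.932 = 9227
40+: 18900 × 0.953 + 11700 × 0.493 = 18012 + 5768 = 23780
Giving 1851 / 15280 / 9158 / 9227 / 23780.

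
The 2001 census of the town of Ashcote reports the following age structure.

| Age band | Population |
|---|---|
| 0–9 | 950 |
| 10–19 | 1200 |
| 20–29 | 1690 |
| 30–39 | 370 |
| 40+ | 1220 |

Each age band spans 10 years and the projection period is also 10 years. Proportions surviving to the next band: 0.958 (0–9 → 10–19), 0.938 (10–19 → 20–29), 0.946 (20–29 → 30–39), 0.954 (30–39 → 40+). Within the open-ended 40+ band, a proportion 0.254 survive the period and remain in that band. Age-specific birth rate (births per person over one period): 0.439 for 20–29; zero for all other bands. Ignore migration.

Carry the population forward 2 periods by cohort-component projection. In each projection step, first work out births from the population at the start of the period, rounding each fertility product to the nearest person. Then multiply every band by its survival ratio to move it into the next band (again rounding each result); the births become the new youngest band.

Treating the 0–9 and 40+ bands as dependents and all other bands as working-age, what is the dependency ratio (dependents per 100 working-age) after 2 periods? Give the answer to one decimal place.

83.2

Let group 1 be 0–9 through group 5 = 40+.
After projecting period 1:
Births: 1690 × 0.439 = 742
Group 2: 950 × 0.958 = 910
Group 3: 1200 × 0.938 = 1126
Group 4: 1690 × 0.946 = 1599
Group 5: 370 × 0.954 + 1220 × 0.254 = 353 + 310 = 663
Population now: 0–9=742, 10–19=910, 20–29=1126, 30–39=1599, 40+=663
After projecting period 2:
Births: 1126 × 0.439 = 494
Group 2: 742 × 0.958 = 711
Group 3: 910 × 0.938 = 854
Group 4: 1126 × 0.946 = 1065
Group 5: 1599 × 0.954 + 663 × 0.254 = 1525 + 168 = 1693
Population now: 0–9=494, 10–19=711, 20–29=854, 30–39=1065, 40+=1693
Dependents (band 0–9 + band 40+) = 494 + 1693 = 2187; working-age = 2630; ratio = 2187/2630 × 100 = 83.2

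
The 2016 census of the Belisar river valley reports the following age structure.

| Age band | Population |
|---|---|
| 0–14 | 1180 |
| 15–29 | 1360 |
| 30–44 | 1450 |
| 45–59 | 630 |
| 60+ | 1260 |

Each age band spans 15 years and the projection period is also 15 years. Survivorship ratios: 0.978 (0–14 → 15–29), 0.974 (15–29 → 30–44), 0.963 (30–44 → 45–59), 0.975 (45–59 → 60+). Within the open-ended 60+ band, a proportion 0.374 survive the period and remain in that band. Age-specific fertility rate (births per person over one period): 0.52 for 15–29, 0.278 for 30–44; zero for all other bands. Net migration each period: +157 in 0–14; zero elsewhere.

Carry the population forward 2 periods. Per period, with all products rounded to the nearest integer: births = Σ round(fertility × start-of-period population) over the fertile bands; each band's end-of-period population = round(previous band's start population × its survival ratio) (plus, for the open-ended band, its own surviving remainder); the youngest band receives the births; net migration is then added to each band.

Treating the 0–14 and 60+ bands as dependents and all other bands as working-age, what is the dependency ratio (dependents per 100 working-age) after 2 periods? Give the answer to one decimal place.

— Period 1 —
Births: 1360 * 0.52 = 707, 1450 * 0.278 = 403 — total 1110
15–29: 1180 * 0.978 = 1154
30–44: 1360 * 0.974 = 1325
45–59: 1450 * 0.963 = 1396
60+: 630 * 0.975 + 1260 * 0.374 = 614 + 471 = 1085
Net migration: 0–14 + 157 → 1267
Population now: 0–14=1267, 15–29=1154, 30–44=1325, 45–59=1396, 60+=1085
— Period 2 —
Births: 1154 * 0.52 = 600, 1325 * 0.278 = 368 — total 968
15–29: 1267 * 0.978 = 1239
30–44: 1154 * 0.974 = 1124
45–59: 1325 * 0.963 = 1276
60+: 1396 * 0.975 + 1085 * 0.374 = 1361 + 406 = 1767
Net migration: 0–14 + 157 → 1125
Population now: 0–14=1125, 15–29=1239, 30–44=1124, 45–59=1276, 60+=1767
Dependents (band 0–14 + band 60+) = 1125 + 1767 = 2892; working-age = 3639; ratio = 2892/3639 × 100 = 79.5

79.5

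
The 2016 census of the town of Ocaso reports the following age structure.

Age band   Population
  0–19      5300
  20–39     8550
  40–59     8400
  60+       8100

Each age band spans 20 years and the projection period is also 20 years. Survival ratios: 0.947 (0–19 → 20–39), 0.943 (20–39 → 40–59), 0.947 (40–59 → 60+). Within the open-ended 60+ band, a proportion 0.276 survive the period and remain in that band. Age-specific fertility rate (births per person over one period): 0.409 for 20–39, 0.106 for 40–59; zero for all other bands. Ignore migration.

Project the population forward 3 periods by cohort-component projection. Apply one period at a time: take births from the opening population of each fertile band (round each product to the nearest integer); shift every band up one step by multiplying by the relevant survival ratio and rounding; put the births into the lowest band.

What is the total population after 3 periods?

16238

(Bands numbered youngest = 1 to oldest = 4.)
Period 1:
Births: 8550 × 0.409 = 3497  |  8400 × 0.106 = 890 → 4387
Band 2: 5300 × 0.947 = 5019
Band 3: 8550 × 0.943 = 8063
Band 4: 8400 × 0.947 + 8100 × 0.276 = 7955 + 2236 = 10191
Giving 4387 / 5019 / 8063 / 10191.
Period 2:
Births: 5019 × 0.409 = 2053  |  8063 × 0.106 = 855 → 2908
Band 2: 4387 × 0.947 = 4154
Band 3: 5019 × 0.943 = 4733
Band 4: 8063 × 0.947 + 10191 × 0.276 = 7636 + 2813 = 10449
Giving 2908 / 4154 / 4733 / 10449.
Period 3:
Births: 4154 × 0.409 = 1699  |  4733 × 0.106 = 502 → 2201
Band 2: 2908 × 0.947 = 2754
Band 3: 4154 × 0.943 = 3917
Band 4: 4733 × 0.947 + 10449 × 0.276 = 4482 + 2884 = 7366
Giving 2201 / 2754 / 3917 / 7366.
Total after period 3: 2201 + 2754 + 3917 + 7366 = 16238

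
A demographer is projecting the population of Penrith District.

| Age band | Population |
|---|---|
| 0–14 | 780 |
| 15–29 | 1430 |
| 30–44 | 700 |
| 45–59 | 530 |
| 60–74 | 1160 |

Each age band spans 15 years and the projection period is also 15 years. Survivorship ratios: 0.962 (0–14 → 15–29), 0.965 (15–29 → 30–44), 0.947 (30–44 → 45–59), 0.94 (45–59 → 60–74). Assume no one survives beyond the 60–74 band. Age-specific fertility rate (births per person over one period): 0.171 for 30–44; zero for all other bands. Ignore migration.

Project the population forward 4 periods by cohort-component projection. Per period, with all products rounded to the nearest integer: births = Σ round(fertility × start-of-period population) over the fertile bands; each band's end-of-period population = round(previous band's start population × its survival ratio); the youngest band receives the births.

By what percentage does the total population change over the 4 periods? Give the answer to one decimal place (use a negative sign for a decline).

(Bands numbered youngest = 1 to oldest = 5.)
Period 1:
Births: 700 × 0.171 = 120
Band 2: 780 × 0.962 = 750
Band 3: 1430 × 0.965 = 1380
Band 4: 700 × 0.947 = 663
Band 5: 530 × 0.94 = 498
End of period: [120, 750, 1380, 663, 498]
Period 2:
Births: 1380 × 0.171 = 236
Band 2: 120 × 0.962 = 115
Band 3: 750 × 0.965 = 724
Band 4: 1380 × 0.947 = 1307
Band 5: 663 × 0.94 = 623
End of period: [236, 115, 724, 1307, 623]
Period 3:
Births: 724 × 0.171 = 124
Band 2: 236 × 0.962 = 227
Band 3: 115 × 0.965 = 111
Band 4: 724 × 0.947 = 686
Band 5: 1307 × 0.94 = 1229
End of period: [124, 227, 111, 686, 1229]
Period 4:
Births: 111 × 0.171 = 19
Band 2: 124 × 0.962 = 119
Band 3: 227 × 0.965 = 219
Band 4: 111 × 0.947 = 105
Band 5: 686 × 0.94 = 645
End of period: [19, 119, 219, 105, 645]
Total: 4600 → 1107; change = -3493; percentage change = -75.9%

-75.9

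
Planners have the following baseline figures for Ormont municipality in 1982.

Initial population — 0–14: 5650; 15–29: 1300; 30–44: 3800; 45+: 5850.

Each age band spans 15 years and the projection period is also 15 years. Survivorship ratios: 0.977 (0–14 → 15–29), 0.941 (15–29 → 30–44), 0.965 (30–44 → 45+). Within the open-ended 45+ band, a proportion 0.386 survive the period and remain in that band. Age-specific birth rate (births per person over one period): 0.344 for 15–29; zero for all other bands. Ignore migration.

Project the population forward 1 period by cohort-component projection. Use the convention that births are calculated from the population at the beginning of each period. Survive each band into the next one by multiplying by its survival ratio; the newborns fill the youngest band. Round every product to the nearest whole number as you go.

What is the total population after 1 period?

Numbering the groups 1..4 from youngest to oldest:
Period 1:
Births: 1300 × 0.344 = 447
Group 2: 5650 × 0.977 = 5520
Group 3: 1300 × 0.941 = 1223
Group 4: 3800 × 0.965 + 5850 × 0.386 = 3667 + 2258 = 5925
Population now: 0–14=447, 15–29=5520, 30–44=1223, 45+=5925
Total after period 1: 447 + 5520 + 1223 + 5925 = 13115

13115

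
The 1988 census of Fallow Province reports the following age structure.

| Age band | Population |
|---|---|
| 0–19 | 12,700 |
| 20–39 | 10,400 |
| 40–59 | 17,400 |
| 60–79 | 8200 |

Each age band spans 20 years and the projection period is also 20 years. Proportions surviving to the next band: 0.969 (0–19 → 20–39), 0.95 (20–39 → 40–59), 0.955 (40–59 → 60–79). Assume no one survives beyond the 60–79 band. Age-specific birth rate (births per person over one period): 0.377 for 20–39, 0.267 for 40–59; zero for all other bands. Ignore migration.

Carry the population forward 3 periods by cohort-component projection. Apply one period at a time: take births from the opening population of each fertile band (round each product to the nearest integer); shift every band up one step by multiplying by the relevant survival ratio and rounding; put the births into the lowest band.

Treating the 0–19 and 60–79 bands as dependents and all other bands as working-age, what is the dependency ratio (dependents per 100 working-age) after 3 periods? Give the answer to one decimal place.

Call the groups 1 to 4, youngest first.
[period 1]
Births: 10400 × 0.377 = 3921, 17400 × 0.267 = 4646 → total 8567
Group 2: 12700 × 0.969 = 12306
Group 3: 10400 × 0.95 = 9880
Group 4: 17400 × 0.955 = 16617
Giving 8567 / 12306 / 9880 / 16617.
[period 2]
Births: 12306 × 0.377 = 4639, 9880 × 0.267 = 2638 → total 7277
Group 2: 8567 × 0.969 = 8301
Group 3: 12306 × 0.95 = 11691
Group 4: 9880 × 0.955 = 9435
Giving 7277 / 8301 / 11691 / 9435.
[period 3]
Births: 8301 × 0.377 = 3129, 11691 × 0.267 = 3121 → total 6250
Group 2: 7277 × 0.969 = 7051
Group 3: 8301 × 0.95 = 7886
Group 4: 11691 × 0.955 = 11165
Giving 6250 / 7051 / 7886 / 11165.
Dependents (band 0–19 + band 60–79) = 6250 + 11165 = 17415; working-age = 14937; ratio = 17415/14937 × 100 = 116.6

116.6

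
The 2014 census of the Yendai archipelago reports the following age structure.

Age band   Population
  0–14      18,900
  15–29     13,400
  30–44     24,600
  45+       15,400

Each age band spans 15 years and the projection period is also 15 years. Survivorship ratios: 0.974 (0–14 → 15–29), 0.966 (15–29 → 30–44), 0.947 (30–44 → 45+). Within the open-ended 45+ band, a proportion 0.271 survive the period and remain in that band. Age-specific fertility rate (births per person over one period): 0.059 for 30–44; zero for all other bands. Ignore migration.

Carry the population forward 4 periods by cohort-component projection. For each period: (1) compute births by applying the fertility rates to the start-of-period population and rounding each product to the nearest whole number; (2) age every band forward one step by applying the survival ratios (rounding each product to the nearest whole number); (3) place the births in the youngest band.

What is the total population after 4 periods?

9126

Call the bands 1 to 4, youngest first.
[period 1]
Births: 24600 × 0.059 = 1451
Band 2: 18900 × 0.974 = 18409
Band 3: 13400 × 0.966 = 12944
Band 4: 24600 × 0.947 + 15400 × 0.271 = 23296 + 4173 = 27469
Giving 1451 / 18409 / 12944 / 27469.
[period 2]
Births: 12944 × 0.059 = 764
Band 2: 1451 × 0.974 = 1413
Band 3: 18409 × 0.966 = 17783
Band 4: 12944 × 0.947 + 27469 × 0.271 = 12258 + 7444 = 19702
Giving 764 / 1413 / 17783 / 19702.
[period 3]
Births: 17783 × 0.059 = 1049
Band 2: 764 × 0.974 = 744
Band 3: 1413 × 0.966 = 1365
Band 4: 17783 × 0.947 + 19702 × 0.271 = 16841 + 5339 = 22180
Giving 1049 / 744 / 1365 / 22180.
[period 4]
Births: 1365 × 0.059 = 81
Band 2: 1049 × 0.974 = 1022
Band 3: 744 × 0.966 = 719
Band 4: 1365 × 0.947 + 22180 × 0.271 = 1293 + 6011 = 7304
Giving 81 / 1022 / 719 / 7304.
Total after period 4: 81 + 1022 + 719 + 7304 = 9126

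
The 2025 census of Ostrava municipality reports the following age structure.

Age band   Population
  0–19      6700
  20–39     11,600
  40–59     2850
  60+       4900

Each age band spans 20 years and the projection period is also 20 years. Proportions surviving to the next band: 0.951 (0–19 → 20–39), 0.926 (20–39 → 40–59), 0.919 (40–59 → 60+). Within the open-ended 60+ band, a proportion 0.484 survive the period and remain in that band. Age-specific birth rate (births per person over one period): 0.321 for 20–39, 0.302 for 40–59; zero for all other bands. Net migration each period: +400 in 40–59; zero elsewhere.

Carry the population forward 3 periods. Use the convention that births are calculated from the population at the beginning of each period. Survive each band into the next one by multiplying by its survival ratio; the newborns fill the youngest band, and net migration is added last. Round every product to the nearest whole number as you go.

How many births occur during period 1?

[period 1]
Births: 11600 * 0.321 = 3724  |  2850 * 0.302 = 861 → 4585
20–39: 6700 * 0.951 = 6372
40–59: 11600 * 0.926 = 10742
60+: 2850 * 0.919 + 4900 * 0.484 = 2619 + 2372 = 4991
Net migration: 40–59 + 400 → 11142
Population now: 0–19=4585, 20–39=6372, 40–59=11142, 60+=4991

4585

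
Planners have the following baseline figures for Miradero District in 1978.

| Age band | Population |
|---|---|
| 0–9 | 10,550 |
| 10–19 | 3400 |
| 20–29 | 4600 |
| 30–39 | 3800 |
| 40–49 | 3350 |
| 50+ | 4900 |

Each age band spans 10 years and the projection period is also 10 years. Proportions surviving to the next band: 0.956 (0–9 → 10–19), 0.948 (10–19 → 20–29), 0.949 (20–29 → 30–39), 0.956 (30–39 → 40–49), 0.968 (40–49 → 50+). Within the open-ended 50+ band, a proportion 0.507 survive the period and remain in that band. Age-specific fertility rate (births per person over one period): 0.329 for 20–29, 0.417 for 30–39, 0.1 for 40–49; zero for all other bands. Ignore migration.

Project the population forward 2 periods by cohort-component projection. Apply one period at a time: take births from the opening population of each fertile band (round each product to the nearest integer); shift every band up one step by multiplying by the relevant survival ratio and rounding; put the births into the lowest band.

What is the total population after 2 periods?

Call the groups 1 to 6, youngest first.
Period 1.
Births: 4600 × 0.329 = 1513  |  3800 × 0.417 = 1585  |  3350 × 0.1 = 335 → total 3433
Group 2: 10550 × 0.956 = 10086
Group 3: 3400 × 0.948 = 3223
Group 4: 4600 × 0.949 = 4365
Group 5: 3800 × 0.956 = 3633
Group 6: 3350 × 0.968 + 4900 × 0.507 = 3243 + 2484 = 5727
Giving 3433 / 10086 / 3223 / 4365 / 3633 / 5727.
Period 2.
Births: 3223 × 0.329 = 1060  |  4365 × 0.417 = 1820  |  3633 × 0.1 = 363 → total 3243
Group 2: 3433 × 0.956 = 3282
Group 3: 10086 × 0.948 = 9562
Group 4: 3223 × 0.949 = 3059
Group 5: 4365 × 0.956 = 4173
Group 6: 3633 × 0.968 + 5727 × 0.507 = 3517 + 2904 = 6421
Giving 3243 / 3282 / 9562 / 3059 / 4173 / 6421.
Total after period 2: 3243 + 3282 + 9562 + 3059 + 4173 + 6421 = 29740

29740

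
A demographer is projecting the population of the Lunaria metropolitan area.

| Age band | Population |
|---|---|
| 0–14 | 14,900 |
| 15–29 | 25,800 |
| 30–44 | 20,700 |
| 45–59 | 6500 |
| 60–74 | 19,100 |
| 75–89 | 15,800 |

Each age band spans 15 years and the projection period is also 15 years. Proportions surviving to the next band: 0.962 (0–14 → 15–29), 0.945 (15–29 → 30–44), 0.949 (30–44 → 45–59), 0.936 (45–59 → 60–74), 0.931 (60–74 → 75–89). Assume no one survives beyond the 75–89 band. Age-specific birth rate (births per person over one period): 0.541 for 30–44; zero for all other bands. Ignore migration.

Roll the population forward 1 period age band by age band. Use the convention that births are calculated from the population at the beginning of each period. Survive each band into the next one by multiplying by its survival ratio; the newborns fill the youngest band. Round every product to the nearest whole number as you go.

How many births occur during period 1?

11199

Period 1.
Births: 20700 × 0.541 = 11199
15–29: 14900 × 0.962 = 14334
30–44: 25800 × 0.945 = 24381
45–59: 20700 × 0.949 = 19644
60–74: 6500 × 0.936 = 6084
75–89: 19100 × 0.931 = 17782
Population now: 0–14=11199, 15–29=14334, 30–44=24381, 45–59=19644, 60–74=6084, 75–89=17782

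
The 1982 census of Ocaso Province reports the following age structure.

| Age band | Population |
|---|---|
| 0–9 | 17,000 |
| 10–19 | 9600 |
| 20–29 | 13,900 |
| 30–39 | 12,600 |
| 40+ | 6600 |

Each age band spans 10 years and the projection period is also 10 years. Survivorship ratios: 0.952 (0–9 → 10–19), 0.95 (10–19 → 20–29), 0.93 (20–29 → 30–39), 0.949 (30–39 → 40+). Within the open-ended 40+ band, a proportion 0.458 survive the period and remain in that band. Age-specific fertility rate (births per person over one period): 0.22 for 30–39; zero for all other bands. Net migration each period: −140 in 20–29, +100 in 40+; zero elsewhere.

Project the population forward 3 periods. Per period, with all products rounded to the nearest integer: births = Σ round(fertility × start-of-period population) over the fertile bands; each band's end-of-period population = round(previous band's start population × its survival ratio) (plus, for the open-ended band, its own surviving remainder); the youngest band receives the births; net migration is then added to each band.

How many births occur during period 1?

(Bands numbered youngest = 1 to oldest = 5.)
Period 1.
Births: 12600 × 0.22 = 2772
Band 2: 17000 × 0.952 = 16184
Band 3: 9600 × 0.95 = 9120
Band 4: 13900 × 0.93 = 12927
Band 5: 12600 × 0.949 + 6600 × 0.458 = 11957 + 3023 = 14980
Net migration: Band 3 − 140 → 8980; Band 5 + 100 → 15080
→ [2772, 16184, 8980, 12927, 15080]

2772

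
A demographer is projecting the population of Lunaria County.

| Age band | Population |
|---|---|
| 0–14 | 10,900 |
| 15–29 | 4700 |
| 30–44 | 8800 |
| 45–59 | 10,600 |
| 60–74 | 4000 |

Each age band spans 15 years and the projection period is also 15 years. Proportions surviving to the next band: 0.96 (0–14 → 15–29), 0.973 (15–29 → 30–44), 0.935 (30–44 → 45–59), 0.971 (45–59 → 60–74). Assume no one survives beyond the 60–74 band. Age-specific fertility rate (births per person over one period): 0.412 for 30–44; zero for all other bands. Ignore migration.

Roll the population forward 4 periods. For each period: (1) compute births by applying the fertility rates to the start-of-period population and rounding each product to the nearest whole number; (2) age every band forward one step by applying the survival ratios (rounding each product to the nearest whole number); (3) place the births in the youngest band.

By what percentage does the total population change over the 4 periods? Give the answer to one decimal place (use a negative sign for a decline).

After projecting period 1:
Births: 8800 * 0.412 = 3626
15–29: 10900 * 0.96 = 10464
30–44: 4700 * 0.973 = 4573
45–59: 8800 * 0.935 = 8228
60–74: 10600 * 0.971 = 10293
End of period: [3626, 10464, 4573, 8228, 10293]
After projecting period 2:
Births: 4573 * 0.412 = 1884
15–29: 3626 * 0.96 = 3481
30–44: 10464 * 0.973 = 10181
45–59: 4573 * 0.935 = 4276
60–74: 8228 * 0.971 = 7989
End of period: [1884, 3481, 10181, 4276, 7989]
After projecting period 3:
Births: 10181 * 0.412 = 4195
15–29: 1884 * 0.96 = 1809
30–44: 3481 * 0.973 = 3387
45–59: 10181 * 0.935 = 9519
60–74: 4276 * 0.971 = 4152
End of period: [4195, 1809, 3387, 9519, 4152]
After projecting period 4:
Births: 3387 * 0.412 = 1395
15–29: 4195 * 0.96 = 4027
30–44: 1809 * 0.973 = 1760
45–59: 3387 * 0.935 = 3167
60–74: 9519 * 0.971 = 9243
End of period: [1395, 4027, 1760, 3167, 9243]
Total: 39000 → 19592; change = -19408; percentage change = -49.8%

-49.8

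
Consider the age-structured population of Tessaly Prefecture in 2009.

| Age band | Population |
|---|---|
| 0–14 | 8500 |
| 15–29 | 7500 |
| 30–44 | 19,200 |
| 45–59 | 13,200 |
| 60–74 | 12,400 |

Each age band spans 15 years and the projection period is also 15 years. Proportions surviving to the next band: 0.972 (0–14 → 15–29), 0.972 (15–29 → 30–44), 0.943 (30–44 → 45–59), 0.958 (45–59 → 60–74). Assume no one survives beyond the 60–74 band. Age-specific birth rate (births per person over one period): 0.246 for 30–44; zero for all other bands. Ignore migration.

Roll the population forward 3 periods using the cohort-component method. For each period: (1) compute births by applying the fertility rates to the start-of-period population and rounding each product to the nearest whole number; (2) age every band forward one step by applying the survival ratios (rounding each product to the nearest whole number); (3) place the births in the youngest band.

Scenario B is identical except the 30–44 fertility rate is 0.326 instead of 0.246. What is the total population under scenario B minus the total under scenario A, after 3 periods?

2661

After projecting period 1:
Births: 19200 * 0.246 = 4723
15–29: 8500 * 0.972 = 8262
30–44: 7500 * 0.972 = 7290
45–59: 19200 * 0.943 = 18106
60–74: 13200 * 0.958 = 12646
End of period: [4723, 8262, 7290, 18106, 12646]
After projecting period 2:
Births: 7290 * 0.246 = 1793
15–29: 4723 * 0.972 = 4591
30–44: 8262 * 0.972 = 8031
45–59: 7290 * 0.943 = 6874
60–74: 18106 * 0.958 = 17346
End of period: [1793, 4591, 8031, 6874, 17346]
After projecting period 3:
Births: 8031 * 0.246 = 1976
15–29: 1793 * 0.972 = 1743
30–44: 4591 * 0.972 = 4462
45–59: 8031 * 0.943 = 7573
60–74: 6874 * 0.958 = 6585
End of period: [1976, 1743, 4462, 7573, 6585]
Scenario A total after 3 periods: 22339
Scenario B projection —
After projecting period 1:
Births: 19200 * 0.326 = 6259
15–29: 8500 * 0.972 = 8262
30–44: 7500 * 0.972 = 7290
45–59: 19200 * 0.943 = 18106
60–74: 13200 * 0.958 = 12646
End of period: [6259, 8262, 7290, 18106, 12646]
After projecting period 2:
Births: 7290 * 0.326 = 2377
15–29: 6259 * 0.972 = 6084
30–44: 8262 * 0.972 = 8031
45–59: 7290 * 0.943 = 6874
60–74: 18106 * 0.958 = 17346
End of period: [2377, 6084, 8031, 6874, 17346]
After projecting period 3:
Births: 8031 * 0.326 = 2618
15–29: 2377 * 0.972 = 2310
30–44: 6084 * 0.972 = 5914
45–59: 8031 * 0.943 = 7573
60–74: 6874 * 0.958 = 6585
End of period: [2618, 2310, 5914, 7573, 6585]
Scenario B total after 3 periods: 25000
Difference B − A = 25000 − 22339 = 2661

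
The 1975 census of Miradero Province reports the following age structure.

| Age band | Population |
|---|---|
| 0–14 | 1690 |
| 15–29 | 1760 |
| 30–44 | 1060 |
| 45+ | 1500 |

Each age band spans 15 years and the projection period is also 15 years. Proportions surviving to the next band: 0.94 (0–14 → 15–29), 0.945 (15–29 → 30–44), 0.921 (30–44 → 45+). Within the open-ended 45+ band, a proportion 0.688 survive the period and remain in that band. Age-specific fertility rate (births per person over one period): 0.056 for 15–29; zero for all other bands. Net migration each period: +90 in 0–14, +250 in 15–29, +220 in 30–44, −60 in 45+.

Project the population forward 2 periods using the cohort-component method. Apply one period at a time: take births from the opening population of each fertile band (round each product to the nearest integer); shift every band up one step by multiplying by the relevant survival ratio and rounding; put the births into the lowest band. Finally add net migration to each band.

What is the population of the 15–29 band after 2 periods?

428

Period 1:
Births: 1760 × 0.056 = 99
15–29: 1690 × 0.94 = 1589
30–44: 1760 × 0.945 = 1663
45+: 1060 × 0.921 + 1500 × 0.688 = 976 + 1032 = 2008
Net migration: 0–14 + 90 → 189; 15–29 + 250 → 1839; 30–44 + 220 → 1883; 45+ − 60 → 1948
End of period: [189, 1839, 1883, 1948]
Period 2:
Births: 1839 × 0.056 = 103
15–29: 189 × 0.94 = 178
30–44: 1839 × 0.945 = 1738
45+: 1883 × 0.921 + 1948 × 0.688 = 1734 + 1340 = 3074
Net migration: 0–14 + 90 → 193; 15–29 + 250 → 428; 30–44 + 220 → 1958; 45+ − 60 → 3014
End of period: [193, 428, 1958, 3014]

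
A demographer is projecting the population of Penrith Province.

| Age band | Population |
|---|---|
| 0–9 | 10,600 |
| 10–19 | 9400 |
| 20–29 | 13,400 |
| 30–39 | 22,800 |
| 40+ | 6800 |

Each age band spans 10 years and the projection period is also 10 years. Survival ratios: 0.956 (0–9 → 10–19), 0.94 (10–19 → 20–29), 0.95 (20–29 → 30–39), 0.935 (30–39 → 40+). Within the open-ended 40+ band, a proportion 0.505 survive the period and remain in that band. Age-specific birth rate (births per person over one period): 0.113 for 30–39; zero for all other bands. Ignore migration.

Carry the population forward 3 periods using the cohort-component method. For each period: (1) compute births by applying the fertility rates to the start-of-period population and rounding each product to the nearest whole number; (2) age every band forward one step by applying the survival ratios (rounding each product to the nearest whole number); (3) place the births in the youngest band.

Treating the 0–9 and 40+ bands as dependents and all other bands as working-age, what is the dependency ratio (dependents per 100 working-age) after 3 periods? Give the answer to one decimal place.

165.8

Call the bands 1 to 5, youngest first.
— Period 1 —
Births: 22800 × 0.113 = 2576
Band 2: 10600 × 0.956 = 10134
Band 3: 9400 × 0.94 = 8836
Band 4: 13400 × 0.95 = 12730
Band 5: 22800 × 0.935 + 6800 × 0.505 = 21318 + 3434 = 24752
End of period: [2576, 10134, 8836, 12730, 24752]
— Period 2 —
Births: 12730 × 0.113 = 1438
Band 2: 2576 × 0.956 = 2463
Band 3: 10134 × 0.94 = 9526
Band 4: 8836 × 0.95 = 8394
Band 5: 12730 × 0.935 + 24752 × 0.505 = 11903 + 12500 = 24403
End of period: [1438, 2463, 9526, 8394, 24403]
— Period 3 —
Births: 8394 × 0.113 = 949
Band 2: 1438 × 0.956 = 1375
Band 3: 2463 × 0.94 = 2315
Band 4: 9526 × 0.95 = 9050
Band 5: 8394 × 0.935 + 24403 × 0.505 = 7848 + 12324 = 20172
End of period: [949, 1375, 2315, 9050, 20172]
Dependents (band 0–9 + band 40+) = 949 + 20172 = 21121; working-age = 12740; ratio = 21121/12740 × 100 = 165.8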